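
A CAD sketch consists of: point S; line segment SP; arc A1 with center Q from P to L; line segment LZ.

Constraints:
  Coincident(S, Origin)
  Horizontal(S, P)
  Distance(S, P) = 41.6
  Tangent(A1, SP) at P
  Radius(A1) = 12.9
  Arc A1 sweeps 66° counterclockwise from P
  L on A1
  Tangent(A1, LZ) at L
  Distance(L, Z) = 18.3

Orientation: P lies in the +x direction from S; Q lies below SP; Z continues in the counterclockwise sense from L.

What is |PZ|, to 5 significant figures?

31.043

S is at the origin; SP is horizontal with |SP| = 41.6 and P on the +x side, so P = (41.600, 0.0000). A1 meets SP tangentially, so QP is at right angles to SP, so Q = P + (0, -12.9) = (41.600, -12.900). On A1, P sits at bearing 90° from Q; a 66° counterclockwise sweep puts L at bearing 156°, so L = Q + 12.9·(cos 156°, sin 156°) = (29.815, -7.6531). Since A1 is tangent to LZ there, QL ⟂ LZ, so LZ runs along (−sin 156°, cos 156°); with |LZ| = 18.3, Z = (22.372, -24.371). Then |PZ| = |Z − P| = 31.043.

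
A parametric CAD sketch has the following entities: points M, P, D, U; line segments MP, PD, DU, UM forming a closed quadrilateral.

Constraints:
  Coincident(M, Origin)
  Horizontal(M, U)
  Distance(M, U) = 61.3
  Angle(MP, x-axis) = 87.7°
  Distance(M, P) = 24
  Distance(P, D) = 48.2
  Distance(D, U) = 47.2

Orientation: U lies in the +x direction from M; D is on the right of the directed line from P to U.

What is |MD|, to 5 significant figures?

28.076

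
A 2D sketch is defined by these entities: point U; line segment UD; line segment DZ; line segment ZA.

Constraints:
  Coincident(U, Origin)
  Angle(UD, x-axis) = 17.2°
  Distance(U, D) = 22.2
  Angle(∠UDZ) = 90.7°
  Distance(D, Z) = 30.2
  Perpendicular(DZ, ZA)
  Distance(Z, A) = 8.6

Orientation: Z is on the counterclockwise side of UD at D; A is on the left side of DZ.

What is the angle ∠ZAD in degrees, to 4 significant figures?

74.10°

∠UDZ = 90.7°, so DZ runs at 17.2° + (180° − 90.7°) = 106.5° from the x-axis; with |DZ| = 30.2, Z = D + 30.2·(cos 106.5°, sin 106.5°) = (12.63, 35.52). DZ ⟂ ZA; with |ZA| = 8.6 on the left of DZ, A = Z + 8.6·(-0.9588, -0.2840) = (4.384, 33.08). Then cos ∠ZAD = AZ·AD / (|AZ||AD|), giving 74.10°.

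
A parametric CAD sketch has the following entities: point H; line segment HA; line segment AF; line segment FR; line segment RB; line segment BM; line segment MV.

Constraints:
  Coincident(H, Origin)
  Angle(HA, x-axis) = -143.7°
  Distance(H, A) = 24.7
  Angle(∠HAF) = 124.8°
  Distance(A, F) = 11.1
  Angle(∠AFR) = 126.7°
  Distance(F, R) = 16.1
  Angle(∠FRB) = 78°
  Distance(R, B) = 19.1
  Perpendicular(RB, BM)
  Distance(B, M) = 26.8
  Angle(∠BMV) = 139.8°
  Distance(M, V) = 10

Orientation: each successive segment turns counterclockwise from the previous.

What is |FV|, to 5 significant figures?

20.875

H is at the origin; HA runs at -143.7° with length 24.7, so A = (-19.906, -14.623). ∠HAF = 124.8° gives AF at -88.500° from the x-axis; with |AF| = 11.1, F = (-19.616, -25.719). ∠AFR = 126.7° gives FR at -35.200° from the x-axis; with |FR| = 16.1, R = (-6.4598, -34.999). ∠FRB = 78.0° gives RB at 66.800° from the x-axis; with |RB| = 19.1, B = (1.0645, -17.444). RB is perpendicular to BM, so BM runs at 156.80°; with |BM| = 26.8, M = (-23.568, -6.8864). ∠BMV = 139.8° gives MV at -163.00° from the x-axis; with |MV| = 10.0, V = (-33.131, -9.8101). Then |FV| = |V − F| = 20.875.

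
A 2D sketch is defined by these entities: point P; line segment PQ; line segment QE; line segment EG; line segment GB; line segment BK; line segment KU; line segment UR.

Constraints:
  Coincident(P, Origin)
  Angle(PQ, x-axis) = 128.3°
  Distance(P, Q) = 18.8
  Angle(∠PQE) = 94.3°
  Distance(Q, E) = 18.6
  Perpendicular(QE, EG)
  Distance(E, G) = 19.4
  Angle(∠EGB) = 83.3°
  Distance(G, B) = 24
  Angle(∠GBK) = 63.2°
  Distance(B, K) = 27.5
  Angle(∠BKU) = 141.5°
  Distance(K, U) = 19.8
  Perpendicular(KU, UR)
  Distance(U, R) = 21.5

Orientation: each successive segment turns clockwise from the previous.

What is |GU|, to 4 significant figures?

33.44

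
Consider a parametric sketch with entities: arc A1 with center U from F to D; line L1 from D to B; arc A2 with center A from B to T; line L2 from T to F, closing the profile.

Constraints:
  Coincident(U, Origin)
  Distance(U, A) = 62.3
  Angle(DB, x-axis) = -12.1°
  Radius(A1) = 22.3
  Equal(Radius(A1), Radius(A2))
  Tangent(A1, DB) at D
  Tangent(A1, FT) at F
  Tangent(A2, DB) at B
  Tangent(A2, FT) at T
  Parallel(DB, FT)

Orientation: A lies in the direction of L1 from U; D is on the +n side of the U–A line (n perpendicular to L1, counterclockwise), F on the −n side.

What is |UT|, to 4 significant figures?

66.17

The slot axis is L1's direction at -12.1°, so u = (cos -12.1°, sin -12.1°) = (0.9778, -0.2096) and n = (−sin -12.1°, cos -12.1°) = (0.2096, 0.9778). U is at the origin and A lies 62.3 along u from U, so A = 62.3·u = (60.92, -13.06). Tangency of A1 to both parallel lines with radius 22.3 puts D and F at U ± 22.3·n: D = (4.674, 21.80), F = (-4.674, -21.80). Equal radii place B and T the same way about A: B = A + 22.3·n = (65.59, 8.745), T = A − 22.3·n = (56.24, -34.86). Then |UT| = |T − U| = 66.17.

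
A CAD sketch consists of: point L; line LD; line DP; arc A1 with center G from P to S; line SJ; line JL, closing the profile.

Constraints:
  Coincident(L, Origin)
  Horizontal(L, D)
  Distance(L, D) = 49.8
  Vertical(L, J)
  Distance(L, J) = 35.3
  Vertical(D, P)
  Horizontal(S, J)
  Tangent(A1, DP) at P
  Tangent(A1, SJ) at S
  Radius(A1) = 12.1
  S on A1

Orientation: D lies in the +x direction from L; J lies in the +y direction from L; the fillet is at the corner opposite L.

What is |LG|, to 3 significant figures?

44.3

L is at the origin; L and D share the same y with |LD| = 49.8 and D on the +x side, so D = (49.8, 0.00). LJ is vertical with |LJ| = 35.3 and J on the +y side, so J = (0.00, 35.3). The virtual corner opposite L is at (49.8, 35.3). Tangency of A1 to DP means the radius GP is perpendicular to DP and since A1 is tangent to SJ there, GS ⟂ SJ, with radius 12.1, so the center G sits 12.1 in from both sides at G = (37.7, 23.2). Then |LG| = |G − L| = 44.3.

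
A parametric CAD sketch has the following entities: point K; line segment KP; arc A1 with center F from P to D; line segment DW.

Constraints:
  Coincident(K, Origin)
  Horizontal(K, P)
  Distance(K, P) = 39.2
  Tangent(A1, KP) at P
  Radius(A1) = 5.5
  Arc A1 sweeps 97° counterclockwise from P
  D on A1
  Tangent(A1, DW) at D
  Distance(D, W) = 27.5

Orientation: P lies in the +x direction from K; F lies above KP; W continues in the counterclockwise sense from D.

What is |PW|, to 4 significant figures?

33.53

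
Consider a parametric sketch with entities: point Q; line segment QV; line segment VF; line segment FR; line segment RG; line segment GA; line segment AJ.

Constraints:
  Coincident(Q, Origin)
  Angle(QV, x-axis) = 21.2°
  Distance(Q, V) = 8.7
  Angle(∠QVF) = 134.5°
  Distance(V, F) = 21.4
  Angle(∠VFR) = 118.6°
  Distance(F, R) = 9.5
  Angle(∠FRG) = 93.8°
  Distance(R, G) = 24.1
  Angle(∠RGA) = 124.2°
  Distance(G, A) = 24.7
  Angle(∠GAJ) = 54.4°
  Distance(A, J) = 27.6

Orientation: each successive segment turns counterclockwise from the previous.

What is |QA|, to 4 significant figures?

12.16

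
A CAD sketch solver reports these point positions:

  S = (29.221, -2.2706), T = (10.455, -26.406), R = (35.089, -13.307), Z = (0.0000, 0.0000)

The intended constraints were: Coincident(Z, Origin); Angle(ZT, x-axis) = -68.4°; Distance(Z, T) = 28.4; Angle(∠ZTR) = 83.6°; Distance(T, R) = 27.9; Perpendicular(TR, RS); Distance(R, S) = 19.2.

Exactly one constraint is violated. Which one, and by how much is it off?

Distance(R, S) = 19.2 — off by 6.70.

Z = (0.00, 0.00) ✓; ZT at -68.40° ✓; |ZT| = 28.40 ✓; ∠ZTR = 83.60° ✓; |TR| = 27.90 ✓; ∠(TR, RS) = 90.00° ✓; |RS| = 12.50 ✗.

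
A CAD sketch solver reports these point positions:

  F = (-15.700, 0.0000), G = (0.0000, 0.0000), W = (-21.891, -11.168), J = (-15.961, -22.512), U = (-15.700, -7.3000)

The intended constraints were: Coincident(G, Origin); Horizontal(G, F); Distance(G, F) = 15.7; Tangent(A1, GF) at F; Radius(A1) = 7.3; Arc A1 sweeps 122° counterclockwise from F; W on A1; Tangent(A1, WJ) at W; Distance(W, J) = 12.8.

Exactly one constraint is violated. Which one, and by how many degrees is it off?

Tangent(A1, WJ) at W — off by 4.40°.

G = (0.00, 0.00) ✓; G.y = 0.00, F.y = 0.00 ✓; |GF| = 15.70 ✓; ∠(UF, FG) = 90.00° ✓; |UF| = 7.300 ✓; bearing(U→W) − bearing(U→F) = 122.0° ✓; |UW| = 7.300 ✓; ∠(UW, WJ) = 94.40° ✗; |WJ| = 12.80 ✓.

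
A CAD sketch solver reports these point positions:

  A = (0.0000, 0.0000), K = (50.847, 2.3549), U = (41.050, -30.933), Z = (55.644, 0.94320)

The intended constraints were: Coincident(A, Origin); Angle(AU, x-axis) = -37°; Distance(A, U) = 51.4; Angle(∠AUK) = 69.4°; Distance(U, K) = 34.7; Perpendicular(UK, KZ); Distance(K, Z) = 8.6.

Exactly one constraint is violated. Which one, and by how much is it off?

Distance(K, Z) = 8.6 — off by 3.60.

A = (0.00, 0.00) ✓; AU at -37.00° ✓; |AU| = 51.40 ✓; ∠AUK = 69.40° ✓; |UK| = 34.70 ✓; ∠(UK, KZ) = 90.00° ✓; |KZ| = 5.000 ✗.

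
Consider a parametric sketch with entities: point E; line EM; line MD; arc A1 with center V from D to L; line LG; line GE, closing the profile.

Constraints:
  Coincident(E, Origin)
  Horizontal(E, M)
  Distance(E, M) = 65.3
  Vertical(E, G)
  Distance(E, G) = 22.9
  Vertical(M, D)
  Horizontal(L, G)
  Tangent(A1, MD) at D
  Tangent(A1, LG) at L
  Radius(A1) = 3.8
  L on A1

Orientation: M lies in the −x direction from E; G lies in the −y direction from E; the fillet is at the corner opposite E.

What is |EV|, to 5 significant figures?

64.398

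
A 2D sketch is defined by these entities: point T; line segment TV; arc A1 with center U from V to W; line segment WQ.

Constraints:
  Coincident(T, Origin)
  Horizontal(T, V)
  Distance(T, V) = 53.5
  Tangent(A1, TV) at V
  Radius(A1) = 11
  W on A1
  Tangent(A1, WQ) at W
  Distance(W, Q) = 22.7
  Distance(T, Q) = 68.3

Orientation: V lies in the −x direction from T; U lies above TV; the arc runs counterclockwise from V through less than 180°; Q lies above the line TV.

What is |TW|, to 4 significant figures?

47.98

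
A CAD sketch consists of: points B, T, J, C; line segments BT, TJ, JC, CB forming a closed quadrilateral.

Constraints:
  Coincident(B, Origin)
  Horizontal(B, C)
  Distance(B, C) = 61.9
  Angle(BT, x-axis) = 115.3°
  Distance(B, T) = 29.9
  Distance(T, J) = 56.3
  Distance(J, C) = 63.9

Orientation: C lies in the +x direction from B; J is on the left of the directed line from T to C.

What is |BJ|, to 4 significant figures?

67.19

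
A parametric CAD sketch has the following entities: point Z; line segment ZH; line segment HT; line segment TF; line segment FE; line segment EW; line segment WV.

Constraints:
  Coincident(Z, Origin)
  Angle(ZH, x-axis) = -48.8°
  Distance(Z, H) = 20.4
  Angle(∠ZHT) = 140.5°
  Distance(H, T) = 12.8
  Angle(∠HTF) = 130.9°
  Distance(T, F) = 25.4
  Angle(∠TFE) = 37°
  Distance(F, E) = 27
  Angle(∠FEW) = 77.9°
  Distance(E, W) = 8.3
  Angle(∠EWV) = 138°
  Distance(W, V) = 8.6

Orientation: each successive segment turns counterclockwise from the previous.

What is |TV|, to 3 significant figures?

2.91

Z is at the origin; ZH runs at -48.8° with length 20.4, so H = (13.4, -15.3). ∠ZHT = 140.5° gives HT at -9.30° from the x-axis; with |HT| = 12.8, T = (26.1, -17.4). ∠HTF = 130.9° gives TF at 39.8° from the x-axis; with |TF| = 25.4, F = (45.6, -1.16). ∠TFE = 37.0° gives FE at -177° from the x-axis; with |FE| = 27.0, E = (18.6, -2.48). ∠FEW = 77.9° gives EW at -75.1° from the x-axis; with |EW| = 8.3, W = (20.7, -10.5). ∠EWV = 138.0° gives WV at -33.1° from the x-axis; with |WV| = 8.6, V = (28.0, -15.2). Then |TV| = |V − T| = 2.91.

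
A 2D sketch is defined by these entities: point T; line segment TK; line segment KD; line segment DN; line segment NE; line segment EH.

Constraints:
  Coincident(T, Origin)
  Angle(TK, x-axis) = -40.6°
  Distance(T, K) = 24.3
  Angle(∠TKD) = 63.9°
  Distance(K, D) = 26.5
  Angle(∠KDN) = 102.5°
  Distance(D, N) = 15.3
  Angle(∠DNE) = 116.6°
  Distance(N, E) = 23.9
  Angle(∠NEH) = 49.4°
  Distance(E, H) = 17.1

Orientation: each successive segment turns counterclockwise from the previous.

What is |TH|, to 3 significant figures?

8.96

T is at the origin; TK runs at -40.6° with length 24.3, so K = (18.5, -15.8). ∠TKD = 63.9° gives KD at 75.5° from the x-axis; with |KD| = 26.5, D = (25.1, 9.84). ∠KDN = 102.5° gives DN at 153° from the x-axis; with |DN| = 15.3, N = (11.5, 16.8). ∠DNE = 116.6° gives NE at -144° from the x-axis; with |NE| = 23.9, E = (-7.78, 2.61). ∠NEH = 49.4° gives EH at -13.0° from the x-axis; with |EH| = 17.1, H = (8.88, -1.24). Then |TH| = |H − T| = 8.96.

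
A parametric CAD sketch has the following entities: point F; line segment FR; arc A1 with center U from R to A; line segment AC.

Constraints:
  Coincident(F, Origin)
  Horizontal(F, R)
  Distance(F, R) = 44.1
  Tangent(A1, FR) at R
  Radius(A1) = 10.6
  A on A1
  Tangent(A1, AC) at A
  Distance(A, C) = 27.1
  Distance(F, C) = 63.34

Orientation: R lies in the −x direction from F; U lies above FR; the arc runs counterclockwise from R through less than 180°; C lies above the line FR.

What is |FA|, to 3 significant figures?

38.8

Checks: F = (0.00, 0.00) ✓; ∠(UR, RF) = 90.00° ✓; |UR| = 10.60 ✓; |UA| = 10.60 ✓; ∠(UA, AC) = 90.00° ✓; |AC| = 27.10 ✓; |FC| = 63.34 ✓.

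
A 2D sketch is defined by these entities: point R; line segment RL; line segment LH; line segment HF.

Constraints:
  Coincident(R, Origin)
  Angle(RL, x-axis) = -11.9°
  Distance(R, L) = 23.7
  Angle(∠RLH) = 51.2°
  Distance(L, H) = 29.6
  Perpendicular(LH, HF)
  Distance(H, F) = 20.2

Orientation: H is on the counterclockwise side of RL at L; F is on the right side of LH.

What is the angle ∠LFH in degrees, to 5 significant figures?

55.689°

R is at the origin; RL runs at -11.9° with length 23.7, so L = 23.7·(cos -11.9°, sin -11.9°) = (23.191, -4.8870). ∠RLH = 51.2°, so LH runs at -11.9° + (180° − 51.2°) = 116.90° from the x-axis; with |LH| = 29.6, H = L + 29.6·(cos 116.90°, sin 116.90°) = (9.7986, 21.510). LH ⟂ HF; with |HF| = 20.2 on the right of LH, F = H + 20.2·(0.89180, 0.45243) = (27.813, 30.649). Then cos ∠LFH = FL·FH / (|FL||FH|), giving 55.689°.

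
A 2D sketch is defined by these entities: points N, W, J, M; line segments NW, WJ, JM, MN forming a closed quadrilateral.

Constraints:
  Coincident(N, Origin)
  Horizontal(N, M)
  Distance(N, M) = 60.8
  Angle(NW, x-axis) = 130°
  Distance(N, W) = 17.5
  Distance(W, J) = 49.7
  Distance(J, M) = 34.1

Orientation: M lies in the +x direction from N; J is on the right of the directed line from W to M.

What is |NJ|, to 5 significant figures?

33.219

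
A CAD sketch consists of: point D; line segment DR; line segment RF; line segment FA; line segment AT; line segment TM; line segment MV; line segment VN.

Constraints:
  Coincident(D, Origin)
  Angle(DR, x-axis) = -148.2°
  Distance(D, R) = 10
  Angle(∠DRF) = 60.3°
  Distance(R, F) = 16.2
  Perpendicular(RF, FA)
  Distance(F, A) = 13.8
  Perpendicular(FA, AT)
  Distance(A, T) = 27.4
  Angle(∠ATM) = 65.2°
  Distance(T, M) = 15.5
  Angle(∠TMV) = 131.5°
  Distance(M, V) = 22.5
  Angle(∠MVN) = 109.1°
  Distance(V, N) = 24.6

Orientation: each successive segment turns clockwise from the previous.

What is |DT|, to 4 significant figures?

16.94

D is at the origin; DR runs at -148.2° with length 10.0, so R = (-8.499, -5.270). ∠DRF = 60.3° gives RF at 92.10° from the x-axis; with |RF| = 16.2, F = (-9.093, 10.92). The perpendicularity gives FA at right angles to RF, so FA runs at 2.100°; with |FA| = 13.8, A = (4.698, 11.43). The perpendicularity gives AT at right angles to FA, so AT runs at -87.90°; with |AT| = 27.4, T = (5.702, -15.96). Then |DT| = |T − D| = 16.94.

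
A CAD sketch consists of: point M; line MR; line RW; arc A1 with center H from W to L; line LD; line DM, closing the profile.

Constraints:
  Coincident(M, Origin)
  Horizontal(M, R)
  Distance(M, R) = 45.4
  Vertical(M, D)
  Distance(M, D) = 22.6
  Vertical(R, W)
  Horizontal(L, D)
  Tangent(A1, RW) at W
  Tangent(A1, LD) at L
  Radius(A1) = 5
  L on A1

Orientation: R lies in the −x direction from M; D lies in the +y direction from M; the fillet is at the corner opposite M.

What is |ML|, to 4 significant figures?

46.29

M is at the origin; M and R share the same y with |MR| = 45.4 and R on the −x side, so R = (-45.40, 0.000). MD is vertical with |MD| = 22.6 and D on the +y side, so D = (0.000, 22.60). The virtual corner opposite M is at (-45.40, 22.60). A1 meets RW tangentially, so HW is at right angles to RW and the tangent condition forces HL to be normal to LD, with radius 5.0, so the center H sits 5.0 in from both sides at H = (-40.40, 17.60). That places the tangent points at W = (-45.40, 17.60) on RW and L = (-40.40, 22.60) on LD. Then |ML| = |L − M| = 46.29.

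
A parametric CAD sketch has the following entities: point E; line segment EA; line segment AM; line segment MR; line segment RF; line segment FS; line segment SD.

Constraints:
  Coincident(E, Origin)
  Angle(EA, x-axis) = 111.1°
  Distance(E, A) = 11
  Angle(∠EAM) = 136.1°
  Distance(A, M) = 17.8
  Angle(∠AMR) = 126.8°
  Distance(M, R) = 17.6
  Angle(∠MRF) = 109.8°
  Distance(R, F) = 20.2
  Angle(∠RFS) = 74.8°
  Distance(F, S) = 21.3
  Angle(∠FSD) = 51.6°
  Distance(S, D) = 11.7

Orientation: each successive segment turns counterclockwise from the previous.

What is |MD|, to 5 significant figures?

14.673

E is at the origin; EA runs at 111.1° with length 11.0, so A = (-3.9600, 10.262). ∠EAM = 136.1° gives AM at 155.00° from the x-axis; with |AM| = 17.8, M = (-20.092, 17.785). ∠AMR = 126.8° gives MR at -151.80° from the x-axis; with |MR| = 17.6, R = (-35.603, 9.4682). ∠MRF = 109.8° gives RF at -81.600° from the x-axis; with |RF| = 20.2, F = (-32.652, -10.515). ∠RFS = 74.8° gives FS at 23.600° from the x-axis; with |FS| = 21.3, S = (-13.134, -1.9877). ∠FSD = 51.6° gives SD at 152.00° from the x-axis; with |SD| = 11.7, D = (-23.464, 3.5052). Then |MD| = |D − M| = 14.673.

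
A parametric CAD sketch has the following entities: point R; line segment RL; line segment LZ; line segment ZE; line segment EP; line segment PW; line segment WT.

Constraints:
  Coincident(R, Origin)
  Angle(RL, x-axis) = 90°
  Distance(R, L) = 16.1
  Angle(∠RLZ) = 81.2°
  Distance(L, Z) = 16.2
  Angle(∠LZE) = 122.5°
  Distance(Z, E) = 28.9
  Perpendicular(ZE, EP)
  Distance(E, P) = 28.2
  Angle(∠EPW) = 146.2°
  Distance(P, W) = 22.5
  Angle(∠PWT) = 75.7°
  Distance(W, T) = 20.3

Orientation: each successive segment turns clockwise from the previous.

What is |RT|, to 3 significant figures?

12.1

∠EPW = 146.2° gives PW at 170° from the x-axis; with |PW| = 22.5, W = (-20.3, -20.2). ∠PWT = 75.7° gives WT at 65.6° from the x-axis; with |WT| = 20.3, T = (-12.0, -1.74). Then |RT| = |T − R| = 12.1.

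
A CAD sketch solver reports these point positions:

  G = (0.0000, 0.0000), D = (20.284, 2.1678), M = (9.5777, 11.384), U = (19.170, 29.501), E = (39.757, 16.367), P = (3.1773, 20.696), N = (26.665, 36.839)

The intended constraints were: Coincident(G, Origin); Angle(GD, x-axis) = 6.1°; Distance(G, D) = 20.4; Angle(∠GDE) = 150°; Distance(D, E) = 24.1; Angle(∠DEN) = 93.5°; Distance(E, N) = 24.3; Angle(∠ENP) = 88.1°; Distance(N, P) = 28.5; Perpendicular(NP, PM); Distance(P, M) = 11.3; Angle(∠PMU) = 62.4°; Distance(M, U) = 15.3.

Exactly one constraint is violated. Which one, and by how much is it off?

Distance(M, U) = 15.3 — off by 5.20.

G = (0.00, 0.00) ✓; GD at 6.100° ✓; |GD| = 20.40 ✓; ∠GDE = 150.0° ✓; |DE| = 24.10 ✓; ∠DEN = 93.50° ✓; |EN| = 24.30 ✓; ∠ENP = 88.10° ✓; |NP| = 28.50 ✓; ∠(NP, PM) = 90.00° ✓; |PM| = 11.30 ✓; ∠PMU = 62.40° ✓; |MU| = 20.50 ✗.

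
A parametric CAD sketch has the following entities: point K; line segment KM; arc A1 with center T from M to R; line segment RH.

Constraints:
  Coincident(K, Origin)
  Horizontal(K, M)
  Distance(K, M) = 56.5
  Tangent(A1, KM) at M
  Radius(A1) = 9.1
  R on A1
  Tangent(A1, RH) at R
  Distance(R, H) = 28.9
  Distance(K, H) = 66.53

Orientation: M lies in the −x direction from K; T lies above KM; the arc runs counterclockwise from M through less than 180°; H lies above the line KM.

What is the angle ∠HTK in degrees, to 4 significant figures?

93.86°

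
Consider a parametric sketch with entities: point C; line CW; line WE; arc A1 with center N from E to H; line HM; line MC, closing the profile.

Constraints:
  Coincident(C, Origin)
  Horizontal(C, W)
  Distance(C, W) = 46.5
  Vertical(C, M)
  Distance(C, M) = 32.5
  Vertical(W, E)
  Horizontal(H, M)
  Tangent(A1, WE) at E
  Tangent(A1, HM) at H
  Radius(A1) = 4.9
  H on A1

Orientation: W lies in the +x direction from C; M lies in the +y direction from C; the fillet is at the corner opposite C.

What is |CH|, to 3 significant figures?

52.8

The virtual corner opposite C is at (46.5, 32.5). A1 meets WE tangentially, so NE is at right angles to WE and A1 meets HM tangentially, so NH is at right angles to HM, with radius 4.9, so the center N sits 4.9 in from both sides at N = (41.6, 27.6). That places the tangent points at E = (46.5, 27.6) on WE and H = (41.6, 32.5) on HM. Then |CH| = |H − C| = 52.8.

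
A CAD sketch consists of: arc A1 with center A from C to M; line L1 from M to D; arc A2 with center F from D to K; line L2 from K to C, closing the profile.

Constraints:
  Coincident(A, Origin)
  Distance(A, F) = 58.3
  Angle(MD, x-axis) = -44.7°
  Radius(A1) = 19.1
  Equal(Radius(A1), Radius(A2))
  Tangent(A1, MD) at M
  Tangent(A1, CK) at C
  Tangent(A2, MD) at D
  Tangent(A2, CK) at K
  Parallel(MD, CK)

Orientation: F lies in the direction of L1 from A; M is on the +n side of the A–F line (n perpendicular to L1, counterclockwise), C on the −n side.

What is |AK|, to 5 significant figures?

61.349

The slot axis is L1's direction at -44.7°, so u = (cos -44.7°, sin -44.7°) = (0.71080, -0.70339) and n = (−sin -44.7°, cos -44.7°) = (0.70339, 0.71080). A is at the origin and F lies 58.3 along u from A, so F = 58.3·u = (41.440, -41.008). Tangency of A1 to both parallel lines with radius 19.1 puts M and C at A ± 19.1·n: M = (13.435, 13.576), C = (-13.435, -13.576). Equal radii place D and K the same way about F: D = F + 19.1·n = (54.874, -27.432), K = F − 19.1·n = (28.005, -54.584). Then |AK| = |K − A| = 61.349.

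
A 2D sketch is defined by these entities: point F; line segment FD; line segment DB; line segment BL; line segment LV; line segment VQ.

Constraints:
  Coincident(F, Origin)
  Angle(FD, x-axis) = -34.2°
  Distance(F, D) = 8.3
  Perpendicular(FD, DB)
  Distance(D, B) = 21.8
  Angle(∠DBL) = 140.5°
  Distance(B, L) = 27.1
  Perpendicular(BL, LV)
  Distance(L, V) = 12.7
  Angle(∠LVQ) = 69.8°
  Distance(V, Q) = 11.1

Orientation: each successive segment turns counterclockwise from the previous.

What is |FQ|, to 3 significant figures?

30.4

BL is perpendicular to LV, so LV runs at -175°; with |LV| = 12.7, V = (3.97, 39.2). ∠LVQ = 69.8° gives VQ at -64.5° from the x-axis; with |VQ| = 11.1, Q = (8.75, 29.2). Then |FQ| = |Q − F| = 30.4.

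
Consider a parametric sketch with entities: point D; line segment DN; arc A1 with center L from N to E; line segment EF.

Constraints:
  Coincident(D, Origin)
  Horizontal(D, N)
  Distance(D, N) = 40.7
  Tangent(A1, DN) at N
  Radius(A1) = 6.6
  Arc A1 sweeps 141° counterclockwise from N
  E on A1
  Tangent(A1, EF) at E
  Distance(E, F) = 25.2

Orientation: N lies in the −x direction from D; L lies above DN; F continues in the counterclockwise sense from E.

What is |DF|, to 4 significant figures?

62.54

D is at the origin; D and N share the same y with |DN| = 40.7 and N on the −x side, so N = (-40.70, 0.000). The tangent condition forces LN to be normal to DN, so L = N + (0, 6.6) = (-40.70, 6.600). On A1, N sits at bearing -90° from L; a 141° counterclockwise sweep puts E at bearing 51°, so E = L + 6.6·(cos 51°, sin 51°) = (-36.55, 11.73). A1 meets EF tangentially, so LE is at right angles to EF, so EF runs along (−sin 51°, cos 51°); with |EF| = 25.2, F = (-56.13, 27.59). Then |DF| = |F − D| = 62.54.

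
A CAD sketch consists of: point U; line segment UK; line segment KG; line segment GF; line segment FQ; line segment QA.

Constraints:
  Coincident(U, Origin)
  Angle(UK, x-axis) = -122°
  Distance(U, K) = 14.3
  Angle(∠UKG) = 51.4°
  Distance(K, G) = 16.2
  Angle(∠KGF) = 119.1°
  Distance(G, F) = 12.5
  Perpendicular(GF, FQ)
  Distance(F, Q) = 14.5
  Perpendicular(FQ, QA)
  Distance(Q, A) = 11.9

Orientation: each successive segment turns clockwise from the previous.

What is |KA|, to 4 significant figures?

8.486

GF ⟂ FQ, so FQ runs at -41.50°; with |FQ| = 14.5, Q = (6.184, 2.907). The perpendicularity gives QA at right angles to FQ, so QA runs at -131.5°; with |QA| = 11.9, A = (-1.701, -6.005). Then |KA| = |A − K| = 8.486.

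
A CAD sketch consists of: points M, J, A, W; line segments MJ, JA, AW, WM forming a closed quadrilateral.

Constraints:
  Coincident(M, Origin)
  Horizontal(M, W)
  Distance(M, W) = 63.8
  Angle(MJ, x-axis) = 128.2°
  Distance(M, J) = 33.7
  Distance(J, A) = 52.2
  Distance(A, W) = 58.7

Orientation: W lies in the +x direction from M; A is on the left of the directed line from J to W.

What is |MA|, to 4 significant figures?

53.72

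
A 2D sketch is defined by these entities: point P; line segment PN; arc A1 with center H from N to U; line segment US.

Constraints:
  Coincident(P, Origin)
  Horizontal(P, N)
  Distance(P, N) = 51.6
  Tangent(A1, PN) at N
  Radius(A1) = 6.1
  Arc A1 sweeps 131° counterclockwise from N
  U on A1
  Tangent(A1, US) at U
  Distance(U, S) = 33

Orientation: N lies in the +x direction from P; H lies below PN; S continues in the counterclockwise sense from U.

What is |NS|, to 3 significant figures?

38.9

P is at the origin; PN is horizontal with |PN| = 51.6 and N on the +x side, so N = (51.6, 0.00). A1 meets PN tangentially, so HN is at right angles to PN, so H = N + (0, -6.1) = (51.6, -6.10). On A1, N sits at bearing 90° from H; a 131° counterclockwise sweep puts U at bearing 221°, so U = H + 6.1·(cos 221°, sin 221°) = (47.0, -10.1). Tangency of A1 to US means the radius HU is perpendicular to US, so US runs along (−sin 221°, cos 221°); with |US| = 33.0, S = (68.6, -35.0). Then |NS| = |S − N| = 38.9.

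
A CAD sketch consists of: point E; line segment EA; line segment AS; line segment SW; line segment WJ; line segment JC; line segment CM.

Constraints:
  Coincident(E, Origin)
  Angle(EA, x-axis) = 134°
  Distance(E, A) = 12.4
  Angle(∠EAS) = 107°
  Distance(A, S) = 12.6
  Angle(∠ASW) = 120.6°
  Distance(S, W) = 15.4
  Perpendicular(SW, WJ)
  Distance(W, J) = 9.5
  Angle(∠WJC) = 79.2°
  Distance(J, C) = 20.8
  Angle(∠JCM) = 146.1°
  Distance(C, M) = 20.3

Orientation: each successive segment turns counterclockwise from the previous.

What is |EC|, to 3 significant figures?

16.0

E is at the origin; EA runs at 134.0° with length 12.4, so A = (-8.61, 8.92). ∠EAS = 107.0° gives AS at -153° from the x-axis; with |AS| = 12.6, S = (-19.8, 3.20). ∠ASW = 120.6° gives SW at -93.6° from the x-axis; with |SW| = 15.4, W = (-20.8, -12.2). SW ⟂ WJ, so WJ runs at -3.60°; with |WJ| = 9.5, J = (-11.3, -12.8). ∠WJC = 79.2° gives JC at 97.2° from the x-axis; with |JC| = 20.8, C = (-13.9, 7.87). Then |EC| = |C − E| = 16.0.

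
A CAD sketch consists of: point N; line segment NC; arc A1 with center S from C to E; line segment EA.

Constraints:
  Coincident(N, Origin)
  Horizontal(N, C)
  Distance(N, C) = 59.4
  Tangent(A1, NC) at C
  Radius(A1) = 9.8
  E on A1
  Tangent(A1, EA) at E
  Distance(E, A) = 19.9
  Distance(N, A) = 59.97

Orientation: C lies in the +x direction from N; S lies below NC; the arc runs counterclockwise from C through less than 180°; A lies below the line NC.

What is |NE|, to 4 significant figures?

50.80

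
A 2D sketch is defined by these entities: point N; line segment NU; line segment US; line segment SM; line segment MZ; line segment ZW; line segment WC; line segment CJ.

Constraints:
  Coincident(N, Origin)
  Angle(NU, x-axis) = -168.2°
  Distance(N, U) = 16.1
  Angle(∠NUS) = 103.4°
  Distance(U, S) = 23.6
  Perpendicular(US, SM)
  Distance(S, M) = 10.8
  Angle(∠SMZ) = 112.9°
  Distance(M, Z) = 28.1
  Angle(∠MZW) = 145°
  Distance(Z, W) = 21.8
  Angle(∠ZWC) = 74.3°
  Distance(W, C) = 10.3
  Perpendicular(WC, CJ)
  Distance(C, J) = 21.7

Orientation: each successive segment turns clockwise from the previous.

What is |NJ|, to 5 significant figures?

4.8336

N is at the origin; NU runs at -168.2° with length 16.1, so U = (-15.760, -3.2924). ∠NUS = 103.4° gives US at 115.20° from the x-axis; with |US| = 23.6, S = (-25.808, 18.062). The perpendicularity gives SM at right angles to US, so SM runs at 25.200°; with |SM| = 10.8, M = (-16.036, 22.660). ∠SMZ = 112.9° gives MZ at -41.900° from the x-axis; with |MZ| = 28.1, Z = (4.8791, 3.8939). ∠MZW = 145.0° gives ZW at -76.900° from the x-axis; with |ZW| = 21.8, W = (9.8201, -17.339). ∠ZWC = 74.3° gives WC at 177.40° from the x-axis; with |WC| = 10.3, C = (-0.46927, -16.872). The perpendicularity gives CJ at right angles to WC, so CJ runs at 87.400°; with |CJ| = 21.7, J = (0.51511, 4.8061). Then |NJ| = |J − N| = 4.8336.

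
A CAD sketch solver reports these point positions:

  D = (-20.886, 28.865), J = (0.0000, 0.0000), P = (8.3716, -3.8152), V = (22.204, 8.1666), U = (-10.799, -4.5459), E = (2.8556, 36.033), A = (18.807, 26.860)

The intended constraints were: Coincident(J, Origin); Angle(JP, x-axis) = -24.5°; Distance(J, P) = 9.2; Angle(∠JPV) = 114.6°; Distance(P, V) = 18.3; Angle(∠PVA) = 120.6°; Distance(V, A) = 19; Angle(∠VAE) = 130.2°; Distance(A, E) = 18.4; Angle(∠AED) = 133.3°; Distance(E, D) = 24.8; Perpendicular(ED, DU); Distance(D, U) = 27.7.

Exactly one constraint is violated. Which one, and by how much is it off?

Distance(D, U) = 27.7 — off by 7.20.

J = (0.00, 0.00) ✓; JP at -24.50° ✓; |JP| = 9.200 ✓; ∠JPV = 114.6° ✓; |PV| = 18.30 ✓; ∠PVA = 120.6° ✓; |VA| = 19.00 ✓; ∠VAE = 130.2° ✓; |AE| = 18.40 ✓; ∠AED = 133.3° ✓; |ED| = 24.80 ✓; ∠(ED, DU) = 90.00° ✓; |DU| = 34.90 ✗.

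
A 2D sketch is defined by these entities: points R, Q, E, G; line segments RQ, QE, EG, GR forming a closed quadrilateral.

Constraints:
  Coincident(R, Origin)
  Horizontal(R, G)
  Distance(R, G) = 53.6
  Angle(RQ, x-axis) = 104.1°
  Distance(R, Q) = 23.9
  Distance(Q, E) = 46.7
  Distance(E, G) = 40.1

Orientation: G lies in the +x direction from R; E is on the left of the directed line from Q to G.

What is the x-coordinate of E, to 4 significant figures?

38.71

R is at the origin; R and G share the same y with |RG| = 53.6 and G in +x, so G = (53.6, 0). RQ runs at 104.1° with |RQ| = 23.9, so Q = (-5.822, 23.18). E is determined by |QE| = 46.7 and |EG| = 40.1 together: it lies at the intersection of circle(Q, 46.7) and circle(G, 40.1). With |QG| = 63.78, the foot of the radical line on QG is 36.38 from Q and the perpendicular offset is √(46.7² − 36.38²) = 29.28. Taking the left-of-QG solution: E = (38.71, 37.23).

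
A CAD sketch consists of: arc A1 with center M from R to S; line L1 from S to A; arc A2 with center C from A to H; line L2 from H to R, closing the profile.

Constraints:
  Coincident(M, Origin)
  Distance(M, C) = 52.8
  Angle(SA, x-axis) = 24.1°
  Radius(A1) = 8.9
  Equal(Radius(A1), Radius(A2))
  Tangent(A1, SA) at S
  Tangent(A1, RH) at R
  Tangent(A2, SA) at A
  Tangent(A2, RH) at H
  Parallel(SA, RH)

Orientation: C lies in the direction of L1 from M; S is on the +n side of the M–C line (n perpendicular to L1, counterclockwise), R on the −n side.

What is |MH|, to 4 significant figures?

53.54

Tangency of A1 to both parallel lines with radius 8.9 puts S and R at M ± 8.9·n: S = (-3.634, 8.124), R = (3.634, -8.124). Equal radii place A and H the same way about C: A = C + 8.9·n = (44.56, 29.68), H = C − 8.9·n = (51.83, 13.44). Then |MH| = |H − M| = 53.54.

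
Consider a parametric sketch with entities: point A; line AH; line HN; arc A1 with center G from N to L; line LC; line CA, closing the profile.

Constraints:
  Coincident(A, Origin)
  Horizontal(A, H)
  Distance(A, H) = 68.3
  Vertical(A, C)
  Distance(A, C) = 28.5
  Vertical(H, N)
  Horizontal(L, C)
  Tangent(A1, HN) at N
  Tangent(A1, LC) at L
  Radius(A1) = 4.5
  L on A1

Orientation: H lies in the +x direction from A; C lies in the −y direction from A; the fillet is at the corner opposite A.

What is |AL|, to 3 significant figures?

69.9

The virtual corner opposite A is at (68.3, -28.5). A1 meets HN tangentially, so GN is at right angles to HN and the tangent condition forces GL to be normal to LC, with radius 4.5, so the center G sits 4.5 in from both sides at G = (63.8, -24.0). That places the tangent points at N = (68.3, -24.0) on HN and L = (63.8, -28.5) on LC. Then |AL| = |L − A| = 69.9.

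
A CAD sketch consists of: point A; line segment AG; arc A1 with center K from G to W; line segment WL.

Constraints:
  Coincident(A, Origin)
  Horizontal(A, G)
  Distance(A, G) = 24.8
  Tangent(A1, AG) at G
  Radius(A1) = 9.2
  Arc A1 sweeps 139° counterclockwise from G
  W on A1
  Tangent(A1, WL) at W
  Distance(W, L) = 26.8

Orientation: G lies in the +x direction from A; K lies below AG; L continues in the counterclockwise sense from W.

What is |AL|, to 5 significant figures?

51.553

A is at the origin; A and G share the same y with |AG| = 24.8 and G on the +x side, so G = (24.800, 0.0000). The tangent condition forces KG to be normal to AG, so K = G + (0, -9.2) = (24.800, -9.2000). On A1, G sits at bearing 90° from K; a 139° counterclockwise sweep puts W at bearing 229°, so W = K + 9.2·(cos 229°, sin 229°) = (18.764, -16.143). A1 meets WL tangentially, so KW is at right angles to WL, so WL runs along (−sin 229°, cos 229°); with |WL| = 26.8, L = (38.990, -33.726). Then |AL| = |L − A| = 51.553.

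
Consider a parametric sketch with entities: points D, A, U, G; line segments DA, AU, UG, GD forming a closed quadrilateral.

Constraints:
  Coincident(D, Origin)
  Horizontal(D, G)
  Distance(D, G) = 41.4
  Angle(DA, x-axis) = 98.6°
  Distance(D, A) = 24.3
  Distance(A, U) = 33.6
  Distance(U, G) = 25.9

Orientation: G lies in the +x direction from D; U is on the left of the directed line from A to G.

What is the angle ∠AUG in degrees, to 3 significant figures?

118°

Checks: |AU| = 33.60 ✓; |UG| = 25.90 ✓.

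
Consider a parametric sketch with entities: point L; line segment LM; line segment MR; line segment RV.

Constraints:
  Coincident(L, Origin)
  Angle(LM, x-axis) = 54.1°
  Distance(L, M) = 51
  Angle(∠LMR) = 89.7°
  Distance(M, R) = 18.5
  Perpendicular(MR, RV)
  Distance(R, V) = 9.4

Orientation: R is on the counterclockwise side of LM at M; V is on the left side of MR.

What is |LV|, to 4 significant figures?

45.42

L is at the origin; LM runs at 54.1° with length 51.0, so M = 51.0·(cos 54.1°, sin 54.1°) = (29.90, 41.31). ∠LMR = 89.7°, so MR runs at 54.1° + (180° − 89.7°) = 144.4° from the x-axis; with |MR| = 18.5, R = M + 18.5·(cos 144.4°, sin 144.4°) = (14.86, 52.08). MR ⟂ RV; with |RV| = 9.4 on the left of MR, V = R + 9.4·(-0.5821, -0.8131) = (9.391, 44.44). Then |LV| = |V − L| = 45.42.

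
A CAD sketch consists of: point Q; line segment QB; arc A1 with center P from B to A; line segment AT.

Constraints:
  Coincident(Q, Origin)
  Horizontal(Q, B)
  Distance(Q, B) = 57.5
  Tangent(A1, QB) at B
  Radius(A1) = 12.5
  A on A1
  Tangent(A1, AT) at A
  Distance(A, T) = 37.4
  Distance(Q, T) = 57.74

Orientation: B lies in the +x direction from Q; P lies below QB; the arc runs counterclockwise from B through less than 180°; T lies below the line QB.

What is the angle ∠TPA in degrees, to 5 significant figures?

71.519°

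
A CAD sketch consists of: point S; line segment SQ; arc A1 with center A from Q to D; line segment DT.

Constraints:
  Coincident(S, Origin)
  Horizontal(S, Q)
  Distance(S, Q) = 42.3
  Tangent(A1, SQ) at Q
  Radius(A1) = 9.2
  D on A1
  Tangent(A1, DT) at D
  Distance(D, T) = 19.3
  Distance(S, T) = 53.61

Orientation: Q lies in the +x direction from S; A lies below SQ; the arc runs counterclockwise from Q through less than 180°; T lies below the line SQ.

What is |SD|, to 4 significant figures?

37.04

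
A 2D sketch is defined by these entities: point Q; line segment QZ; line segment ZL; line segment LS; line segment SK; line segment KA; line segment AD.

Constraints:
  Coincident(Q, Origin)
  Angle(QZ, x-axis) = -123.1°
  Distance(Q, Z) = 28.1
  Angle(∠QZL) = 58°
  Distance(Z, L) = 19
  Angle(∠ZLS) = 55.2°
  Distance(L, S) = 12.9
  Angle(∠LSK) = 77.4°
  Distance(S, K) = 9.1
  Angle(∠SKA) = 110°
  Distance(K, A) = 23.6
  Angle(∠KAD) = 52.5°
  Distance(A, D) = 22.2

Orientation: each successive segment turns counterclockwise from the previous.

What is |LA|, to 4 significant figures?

17.26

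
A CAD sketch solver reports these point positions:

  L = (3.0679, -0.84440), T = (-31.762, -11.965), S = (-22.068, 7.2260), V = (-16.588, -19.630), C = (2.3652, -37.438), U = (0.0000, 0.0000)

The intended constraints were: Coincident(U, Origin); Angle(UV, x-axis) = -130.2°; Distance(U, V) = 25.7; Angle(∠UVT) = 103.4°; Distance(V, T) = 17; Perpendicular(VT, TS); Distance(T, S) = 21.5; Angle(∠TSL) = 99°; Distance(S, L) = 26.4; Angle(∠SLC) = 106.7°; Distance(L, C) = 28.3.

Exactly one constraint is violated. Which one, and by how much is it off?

Distance(L, C) = 28.3 — off by 8.30.

U = (0.00, 0.00) ✓; UV at -130.2° ✓; |UV| = 25.70 ✓; ∠UVT = 103.4° ✓; |VT| = 17.00 ✓; ∠(VT, TS) = 90.00° ✓; |TS| = 21.50 ✓; ∠TSL = 99.00° ✓; |SL| = 26.40 ✓; ∠SLC = 106.7° ✓; |LC| = 36.60 ✗.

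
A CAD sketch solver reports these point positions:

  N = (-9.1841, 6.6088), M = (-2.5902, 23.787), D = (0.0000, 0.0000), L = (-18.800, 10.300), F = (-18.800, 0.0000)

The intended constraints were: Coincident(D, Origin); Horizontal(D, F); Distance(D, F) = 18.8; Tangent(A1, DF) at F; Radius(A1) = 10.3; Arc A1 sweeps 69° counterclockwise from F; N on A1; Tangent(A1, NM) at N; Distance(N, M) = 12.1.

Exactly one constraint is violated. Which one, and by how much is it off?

Distance(N, M) = 12.1 — off by 6.30.

D = (0.00, 0.00) ✓; D.y = 0.00, F.y = 0.00 ✓; |DF| = 18.80 ✓; ∠(LF, FD) = 90.00° ✓; |LF| = 10.30 ✓; bearing(L→N) − bearing(L→F) = 69.00° ✓; |LN| = 10.30 ✓; ∠(LN, NM) = 90.00° ✓; |NM| = 18.40 ✗.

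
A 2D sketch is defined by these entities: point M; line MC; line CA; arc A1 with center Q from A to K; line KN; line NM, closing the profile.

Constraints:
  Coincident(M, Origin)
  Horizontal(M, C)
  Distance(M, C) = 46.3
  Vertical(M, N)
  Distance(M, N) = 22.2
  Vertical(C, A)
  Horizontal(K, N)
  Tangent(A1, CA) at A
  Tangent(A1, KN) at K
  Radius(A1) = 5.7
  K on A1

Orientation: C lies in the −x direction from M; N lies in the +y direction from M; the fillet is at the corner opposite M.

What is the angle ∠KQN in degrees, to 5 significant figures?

82.008°

M is at the origin; M and C share the same y with |MC| = 46.3 and C on the −x side, so C = (-46.300, 0.0000). MN is vertical with |MN| = 22.2 and N on the +y side, so N = (0.0000, 22.200). The virtual corner opposite M is at (-46.300, 22.200). Tangency of A1 to CA means the radius QA is perpendicular to CA and since A1 is tangent to KN there, QK ⟂ KN, with radius 5.7, so the center Q sits 5.7 in from both sides at Q = (-40.600, 16.500). That places the tangent points at A = (-46.300, 16.500) on CA and K = (-40.600, 22.200) on KN. Then cos ∠KQN = QK·QN / (|QK||QN|), giving 82.008°.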